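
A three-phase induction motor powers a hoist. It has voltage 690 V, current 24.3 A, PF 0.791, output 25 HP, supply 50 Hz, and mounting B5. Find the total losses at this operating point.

P_in = √3·V·I·cosφ = 1.732×690×24.3×0.791 = 22971 W
P_out = 25×746 = 18650 W
Losses = P_in − P_out = 22971 − 18650 = 4321 W

4320 W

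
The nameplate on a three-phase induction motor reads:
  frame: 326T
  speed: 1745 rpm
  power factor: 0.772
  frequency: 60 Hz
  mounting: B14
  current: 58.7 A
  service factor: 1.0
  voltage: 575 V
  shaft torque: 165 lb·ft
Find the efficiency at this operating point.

τ = 165 lb·ft × 1.356 = 223.7 N·m
ω = 2π × 1745/60 = 182.7 rad/s; P_out = τω = 223.7 × 182.7 = 40870 W
P_in = √3·V_L·I_L·cosφ = 1.732 × 575 × 58.7 × 0.772 = 45131 W
η = P_out / P_in = 40870 / 45131 = 0.906 = 90.6%

90.6 %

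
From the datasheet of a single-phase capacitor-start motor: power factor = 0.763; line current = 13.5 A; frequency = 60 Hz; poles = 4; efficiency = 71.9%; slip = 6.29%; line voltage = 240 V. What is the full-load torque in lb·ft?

P_in = V·I·cosφ = 240 × 13.5 × 0.763 = 2472 W
P_out = η·P_in = 0.719 × 2472 = 1777 W
n_s = 120×60/4 = 1800 rpm; n = 1800×(1−0.0629) = 1687 rpm
ω = 2π×1687/60 = 176.7 rad/s
τ = P_out/ω = 1777/176.7 = 10.06 N·m
In lb·ft: 10.06/1.356 = 7.42 lb·ft

7.42 lb·ft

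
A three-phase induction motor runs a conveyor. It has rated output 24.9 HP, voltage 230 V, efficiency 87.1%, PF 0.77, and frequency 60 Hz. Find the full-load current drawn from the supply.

P_out = 24.9 × 746 = 18575 W
P_in = P_out / η = 18575 / 0.871 = 21326 W
I_L = P_in / (√3·V_L·cosφ) = 21326 / (1.732 × 230 × 0.77) = 69.5 A

69.5 A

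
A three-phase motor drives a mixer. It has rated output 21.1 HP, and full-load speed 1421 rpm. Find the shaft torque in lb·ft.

P_out = 21.1 × 746 = 15741 W
ω = 2π × 1421/60 = 148.8 rad/s
τ = P_out/ω = 15741/148.8 = 105.8 N·m
In lb·ft: 105.8/1.356 = 78 lb·ft

78 lb·ft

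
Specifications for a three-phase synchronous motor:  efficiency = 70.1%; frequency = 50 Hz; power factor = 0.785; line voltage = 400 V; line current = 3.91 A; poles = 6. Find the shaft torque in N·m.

P_in = √3·V·I·cosφ = 1.732 × 400 × 3.91 × 0.785 = 2126 W
P_out = η·P_in = 0.701 × 2126 = 1490 W
n = n_s = 120×50/6 = 1000 rpm (synchronous)
ω = 2π×1000/60 = 104.7 rad/s
τ = P_out/ω = 1490/104.7 = 14.2 N·m

14.2 N·m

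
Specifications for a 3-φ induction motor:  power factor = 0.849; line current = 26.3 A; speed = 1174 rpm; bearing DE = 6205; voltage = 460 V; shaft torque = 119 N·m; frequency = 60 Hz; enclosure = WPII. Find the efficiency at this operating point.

ω = 2π × 1174/60 = 122.9 rad/s; P_out = τω = 119 × 122.9 = 14625 W
P_in = √3·V_L·I_L·cosφ = 1.732 × 460 × 26.3 × 0.849 = 17790 W
η = P_out / P_in = 14625 / 17790 = 0.822 = 82.2%

82.2 %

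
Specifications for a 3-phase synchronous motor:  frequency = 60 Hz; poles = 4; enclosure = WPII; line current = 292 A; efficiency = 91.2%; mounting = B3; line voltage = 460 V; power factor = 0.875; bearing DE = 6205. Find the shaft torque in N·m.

P_in = √3·V·I·cosφ = 1.732 × 460 × 292 × 0.875 = 203562 W
P_out = η·P_in = 0.912 × 203562 = 185649 W
n = n_s = 120×60/4 = 1800 rpm (synchronous)
ω = 2π×1800/60 = 188.5 rad/s
τ = P_out/ω = 185649/188.5 = 985 N·m

985 N·m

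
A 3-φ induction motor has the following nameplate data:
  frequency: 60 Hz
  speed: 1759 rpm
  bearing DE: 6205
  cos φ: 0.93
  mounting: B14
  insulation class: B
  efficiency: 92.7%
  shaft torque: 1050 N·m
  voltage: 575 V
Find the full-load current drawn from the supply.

225 A

ω = 2π×1759/60 = 184.2 rad/s; P_out = τω = 1050 × 184.2 = 193410 W
P_in = P_out / η = 193410 / 0.927 = 208641 W
I_L = P_in / (√3·V_L·cosφ) = 208641 / (1.732 × 575 × 0.93) = 225 A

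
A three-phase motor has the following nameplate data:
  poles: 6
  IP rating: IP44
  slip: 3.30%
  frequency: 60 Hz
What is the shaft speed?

n_s = 120f/p = 120×60/6 = 1200 rpm
n = n_s(1 − s) = 1200 × (1 − 0.033) = 1160 rpm

1160 rpm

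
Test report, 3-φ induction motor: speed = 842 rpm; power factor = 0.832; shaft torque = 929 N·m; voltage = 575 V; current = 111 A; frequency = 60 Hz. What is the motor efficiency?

89.1 %

ω = 2π × 842/60 = 88.17 rad/s; P_out = τω = 929 × 88.17 = 81910 W
P_in = √3·V_L·I_L·cosφ = 1.732 × 575 × 111 × 0.832 = 91973 W
η = P_out / P_in = 81910 / 91973 = 0.891 = 89.1%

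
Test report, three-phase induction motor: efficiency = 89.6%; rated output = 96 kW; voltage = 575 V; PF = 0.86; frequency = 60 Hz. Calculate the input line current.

125 A

P_out = 96 kW = 96000 W
P_in = P_out / η = 96000 / 0.896 = 107143 W
I_L = P_in / (√3·V_L·cosφ) = 107143 / (1.732 × 575 × 0.86) = 125 A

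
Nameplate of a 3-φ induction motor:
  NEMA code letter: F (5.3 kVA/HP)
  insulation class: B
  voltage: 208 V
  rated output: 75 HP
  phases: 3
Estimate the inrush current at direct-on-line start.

1100 A

S_LR = 5.3 × 75 = 397.5 kVA
I_LR = S_LR/(√3·V_L) = 397500/(1.732×208) = 1100 A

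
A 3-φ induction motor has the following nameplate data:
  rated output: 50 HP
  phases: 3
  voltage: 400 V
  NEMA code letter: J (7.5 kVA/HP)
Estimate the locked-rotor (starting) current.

S_LR = 7.5 × 50 = 375 kVA
I_LR = S_LR/(√3·V_L) = 375000/(1.732×400) = 541 A

541 A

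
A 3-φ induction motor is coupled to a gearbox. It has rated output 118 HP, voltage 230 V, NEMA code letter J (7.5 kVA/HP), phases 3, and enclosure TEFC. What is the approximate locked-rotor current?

S_LR = 7.5 × 118 = 885 kVA
I_LR = S_LR/(√3·V_L) = 885000/(1.732×230) = 2220 A

2220 A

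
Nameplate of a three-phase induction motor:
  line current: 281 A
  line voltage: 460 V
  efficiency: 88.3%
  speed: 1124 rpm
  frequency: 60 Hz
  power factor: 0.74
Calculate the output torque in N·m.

1240 N·m

P_in = √3·V·I·cosφ = 1.732 × 460 × 281 × 0.74 = 165670 W
P_out = η·P_in = 0.883 × 165670 = 146287 W
n = 1124 rpm
ω = 2π×1124/60 = 117.7 rad/s
τ = P_out/ω = 146287/117.7 = 1240 N·m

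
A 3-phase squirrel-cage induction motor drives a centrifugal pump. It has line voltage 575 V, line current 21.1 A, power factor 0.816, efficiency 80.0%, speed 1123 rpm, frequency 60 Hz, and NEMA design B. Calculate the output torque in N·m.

117 N·m

P_in = √3·V·I·cosφ = 1.732 × 575 × 21.1 × 0.816 = 17147 W
P_out = η·P_in = 0.8 × 17147 = 13718 W
n = 1123 rpm
ω = 2π×1123/60 = 117.6 rad/s
τ = P_out/ω = 13718/117.6 = 117 N·m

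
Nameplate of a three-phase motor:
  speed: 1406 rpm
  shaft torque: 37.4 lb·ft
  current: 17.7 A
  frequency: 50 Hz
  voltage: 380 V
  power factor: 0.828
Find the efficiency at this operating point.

77.4 %

τ = 37.4 lb·ft × 1.356 = 50.71 N·m
ω = 2π × 1406/60 = 147.2 rad/s; P_out = τω = 50.71 × 147.2 = 7465 W
P_in = √3·V_L·I_L·cosφ = 1.732 × 380 × 17.7 × 0.828 = 9646 W
η = P_out / P_in = 7465 / 9646 = 0.774 = 77.4%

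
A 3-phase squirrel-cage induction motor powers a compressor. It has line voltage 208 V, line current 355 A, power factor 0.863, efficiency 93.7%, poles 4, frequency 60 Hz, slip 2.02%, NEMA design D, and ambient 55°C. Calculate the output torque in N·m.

P_in = √3·V·I·cosφ = 1.732 × 208 × 355 × 0.863 = 110370 W
P_out = η·P_in = 0.937 × 110370 = 103417 W
n_s = 120×60/4 = 1800 rpm; n = 1800×(1−0.0202) = 1764 rpm
ω = 2π×1764/60 = 184.7 rad/s
τ = P_out/ω = 103417/184.7 = 560 N·m

560 N·m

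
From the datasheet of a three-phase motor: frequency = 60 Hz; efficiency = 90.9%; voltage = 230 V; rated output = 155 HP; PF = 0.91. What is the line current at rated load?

P_out = 155 × 746 = 115630 W
P_in = P_out / η = 115630 / 0.909 = 127206 W
I_L = P_in / (√3·V_L·cosφ) = 127206 / (1.732 × 230 × 0.91) = 351 A

351 A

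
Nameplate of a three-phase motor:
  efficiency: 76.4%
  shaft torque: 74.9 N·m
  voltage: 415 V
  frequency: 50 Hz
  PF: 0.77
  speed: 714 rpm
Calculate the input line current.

13.2 A

ω = 2π×714/60 = 74.77 rad/s; P_out = τω = 74.9 × 74.77 = 5600 W
P_in = P_out / η = 5600 / 0.764 = 7330 W
I_L = P_in / (√3·V_L·cosφ) = 7330 / (1.732 × 415 × 0.77) = 13.2 A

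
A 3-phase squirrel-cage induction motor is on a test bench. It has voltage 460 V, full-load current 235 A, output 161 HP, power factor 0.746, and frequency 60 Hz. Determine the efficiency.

86.0 %

P_out = 161 × 746 = 120106 W
P_in = √3·V_L·I_L·cosφ = 1.732 × 460 × 235 × 0.746 = 139673 W
η = P_out / P_in = 120106 / 139673 = 0.860 = 86.0%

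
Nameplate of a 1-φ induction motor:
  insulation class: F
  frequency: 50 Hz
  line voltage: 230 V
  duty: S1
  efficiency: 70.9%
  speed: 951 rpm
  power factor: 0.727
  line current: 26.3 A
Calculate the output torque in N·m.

31.3 N·m

P_in = V·I·cosφ = 230 × 26.3 × 0.727 = 4398 W
P_out = η·P_in = 0.709 × 4398 = 3118 W
n = 951 rpm
ω = 2π×951/60 = 99.59 rad/s
τ = P_out/ω = 3118/99.59 = 31.3 N·m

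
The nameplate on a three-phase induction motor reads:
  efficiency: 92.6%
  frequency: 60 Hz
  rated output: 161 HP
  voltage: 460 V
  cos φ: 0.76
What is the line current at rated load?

214 A

P_out = 161 × 746 = 120106 W
P_in = P_out / η = 120106 / 0.926 = 129704 W
I_L = P_in / (√3·V_L·cosφ) = 129704 / (1.732 × 460 × 0.76) = 214 A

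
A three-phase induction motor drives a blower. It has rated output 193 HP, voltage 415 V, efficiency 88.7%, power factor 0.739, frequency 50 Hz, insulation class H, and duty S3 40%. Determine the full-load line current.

306 A

P_out = 193 × 746 = 143978 W
P_in = P_out / η = 143978 / 0.887 = 162320 W
I_L = P_in / (√3·V_L·cosφ) = 162320 / (1.732 × 415 × 0.739) = 306 A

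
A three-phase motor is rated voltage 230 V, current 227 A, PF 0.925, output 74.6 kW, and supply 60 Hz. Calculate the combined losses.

P_in = √3·V·I·cosφ = 1.732×230×227×0.925 = 83646 W
P_out = 74600 W
Losses = P_in − P_out = 83646 − 74600 = 9046 W

9.05 kW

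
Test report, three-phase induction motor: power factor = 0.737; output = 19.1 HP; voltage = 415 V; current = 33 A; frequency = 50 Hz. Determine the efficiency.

P_out = 19.1 × 746 = 14249 W
P_in = √3·V_L·I_L·cosφ = 1.732 × 415 × 33 × 0.737 = 17481 W
η = P_out / P_in = 14249 / 17481 = 0.815 = 81.5%

81.5 %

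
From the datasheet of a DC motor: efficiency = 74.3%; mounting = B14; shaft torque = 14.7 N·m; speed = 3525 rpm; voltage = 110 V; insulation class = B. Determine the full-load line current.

ω = 2π×3525/60 = 369.1 rad/s; P_out = τω = 14.7 × 369.1 = 5426 W
P_in = P_out / η = 5426 / 0.743 = 7303 W
I = P_in / V = 7303 / 110 = 66.4 A

66.4 A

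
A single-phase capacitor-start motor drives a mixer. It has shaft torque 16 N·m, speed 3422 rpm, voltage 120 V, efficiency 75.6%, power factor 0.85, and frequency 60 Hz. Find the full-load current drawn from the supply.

74.4 A

ω = 2π×3422/60 = 358.4 rad/s; P_out = τω = 16 × 358.4 = 5734 W
P_in = P_out / η = 5734 / 0.756 = 7585 W
I = P_in / (V·cosφ) = 7585 / (120 × 0.85) = 74.4 A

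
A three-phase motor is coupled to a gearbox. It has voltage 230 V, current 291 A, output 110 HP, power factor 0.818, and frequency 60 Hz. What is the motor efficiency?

86.5 %

P_out = 110 × 746 = 82060 W
P_in = √3·V_L·I_L·cosφ = 1.732 × 230 × 291 × 0.818 = 94825 W
η = P_out / P_in = 82060 / 94825 = 0.865 = 86.5%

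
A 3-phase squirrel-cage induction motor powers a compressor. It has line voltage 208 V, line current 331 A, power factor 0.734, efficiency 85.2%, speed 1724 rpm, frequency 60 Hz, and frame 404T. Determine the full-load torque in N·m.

P_in = √3·V·I·cosφ = 1.732 × 208 × 331 × 0.734 = 87526 W
P_out = η·P_in = 0.852 × 87526 = 74572 W
n = 1724 rpm
ω = 2π×1724/60 = 180.5 rad/s
τ = P_out/ω = 74572/180.5 = 413 N·m

413 N·m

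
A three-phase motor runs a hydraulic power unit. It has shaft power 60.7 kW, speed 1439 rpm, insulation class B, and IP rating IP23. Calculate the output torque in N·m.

403 N·m

ω = 2π × 1439/60 = 150.7 rad/s
τ = P/ω = 60700/150.7 = 403 N·m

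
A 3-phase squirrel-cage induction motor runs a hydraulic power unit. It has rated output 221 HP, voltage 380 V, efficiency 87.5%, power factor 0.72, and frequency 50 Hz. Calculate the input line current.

P_out = 221 × 746 = 164866 W
P_in = P_out / η = 164866 / 0.875 = 188418 W
I_L = P_in / (√3·V_L·cosφ) = 188418 / (1.732 × 380 × 0.72) = 398 A

398 A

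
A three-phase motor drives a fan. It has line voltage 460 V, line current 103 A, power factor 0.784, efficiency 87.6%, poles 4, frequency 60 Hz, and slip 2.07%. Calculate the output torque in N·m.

305 N·m

P_in = √3·V·I·cosφ = 1.732 × 460 × 103 × 0.784 = 64337 W
P_out = η·P_in = 0.876 × 64337 = 56359 W
n_s = 120×60/4 = 1800 rpm; n = 1800×(1−0.0207) = 1763 rpm
ω = 2π×1763/60 = 184.6 rad/s
τ = P_out/ω = 56359/184.6 = 305 N·m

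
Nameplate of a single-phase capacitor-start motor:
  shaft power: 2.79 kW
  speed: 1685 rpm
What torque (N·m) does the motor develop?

ω = 2π × 1685/60 = 176.5 rad/s
τ = P/ω = 2790/176.5 = 15.8 N·m

15.8 N·m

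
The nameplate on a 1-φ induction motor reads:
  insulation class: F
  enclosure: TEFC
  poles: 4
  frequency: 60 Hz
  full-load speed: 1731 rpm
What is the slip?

n_s = 120f/p = 120×60/4 = 1800 rpm
s = (n_s − n)/n_s = (1800 − 1731)/1800 = 0.0383

3.83 %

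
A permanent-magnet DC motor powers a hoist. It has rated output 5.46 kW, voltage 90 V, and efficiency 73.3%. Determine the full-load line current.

82.8 A

P_out = 5.46 kW = 5460 W
P_in = P_out / η = 5460 / 0.733 = 7449 W
I = P_in / V = 7449 / 90 = 82.8 A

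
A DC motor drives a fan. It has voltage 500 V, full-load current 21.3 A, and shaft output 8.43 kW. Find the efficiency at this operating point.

P_out = 8.43 kW = 8430 W
P_in = V·I = 500 × 21.3 = 10650 W
η = P_out / P_in = 8430 / 10650 = 0.792 = 79.2%

79.2 %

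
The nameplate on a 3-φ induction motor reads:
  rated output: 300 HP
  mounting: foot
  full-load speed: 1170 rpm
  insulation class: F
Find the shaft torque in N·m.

1830 N·m

P_out = 300 × 746 = 223800 W
ω = 2π × 1170/60 = 122.5 rad/s
τ = P_out/ω = 223800/122.5 = 1830 N·m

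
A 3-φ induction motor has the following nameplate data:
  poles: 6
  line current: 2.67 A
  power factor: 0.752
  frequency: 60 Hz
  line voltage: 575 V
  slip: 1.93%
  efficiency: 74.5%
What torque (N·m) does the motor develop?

12.1 N·m

P_in = √3·V·I·cosφ = 1.732 × 575 × 2.67 × 0.752 = 2000 W
P_out = η·P_in = 0.745 × 2000 = 1490 W
n_s = 120×60/6 = 1200 rpm; n = 1200×(1−0.0193) = 1177 rpm
ω = 2π×1177/60 = 123.3 rad/s
τ = P_out/ω = 1490/123.3 = 12.1 N·m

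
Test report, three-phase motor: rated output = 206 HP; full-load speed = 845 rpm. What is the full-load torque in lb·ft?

P_out = 206 × 746 = 153676 W
ω = 2π × 845/60 = 88.49 rad/s
τ = P_out/ω = 153676/88.49 = 1737 N·m
In lb·ft: 1737/1.356 = 1280 lb·ft

1280 lb·ft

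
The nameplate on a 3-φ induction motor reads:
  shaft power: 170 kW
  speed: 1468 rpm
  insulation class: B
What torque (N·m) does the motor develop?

ω = 2π × 1468/60 = 153.7 rad/s
τ = P/ω = 170000/153.7 = 1110 N·m

1110 N·m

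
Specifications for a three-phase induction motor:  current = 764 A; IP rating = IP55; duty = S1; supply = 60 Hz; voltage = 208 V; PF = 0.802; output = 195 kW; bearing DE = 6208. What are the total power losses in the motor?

25700 W

P_in = √3·V·I·cosφ = 1.732×208×764×0.802 = 220739 W
P_out = 195000 W
Losses = P_in − P_out = 220739 − 195000 = 25739 W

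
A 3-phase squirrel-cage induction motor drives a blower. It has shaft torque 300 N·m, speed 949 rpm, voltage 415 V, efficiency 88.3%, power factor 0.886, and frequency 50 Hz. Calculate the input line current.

ω = 2π×949/60 = 99.38 rad/s; P_out = τω = 300 × 99.38 = 29814 W
P_in = P_out / η = 29814 / 0.883 = 33764 W
I_L = P_in / (√3·V_L·cosφ) = 33764 / (1.732 × 415 × 0.886) = 53 A

53 A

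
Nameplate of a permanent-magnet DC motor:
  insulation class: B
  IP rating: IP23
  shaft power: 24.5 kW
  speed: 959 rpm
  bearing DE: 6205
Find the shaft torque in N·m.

244 N·m

ω = 2π × 959/60 = 100.4 rad/s
τ = P/ω = 24500/100.4 = 244 N·m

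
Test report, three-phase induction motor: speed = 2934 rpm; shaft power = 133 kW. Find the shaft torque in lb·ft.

ω = 2π × 2934/60 = 307.2 rad/s
τ = P/ω = 133000/307.2 = 432.9 N·m
In lb·ft: 432.9/1.356 = 319 lb·ft

319 lb·ft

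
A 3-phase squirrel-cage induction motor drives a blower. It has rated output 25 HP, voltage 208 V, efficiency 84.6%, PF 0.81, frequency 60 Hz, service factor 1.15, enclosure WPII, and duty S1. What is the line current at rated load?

75.5 A

P_out = 25 × 746 = 18650 W
P_in = P_out / η = 18650 / 0.846 = 22045 W
I_L = P_in / (√3·V_L·cosφ) = 22045 / (1.732 × 208 × 0.81) = 75.5 A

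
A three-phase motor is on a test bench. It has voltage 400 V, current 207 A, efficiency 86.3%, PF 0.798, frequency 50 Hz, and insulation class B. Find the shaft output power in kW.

98.8 kW

P_in = √3·V·I·cosφ = 1.732 × 400 × 207 × 0.798 = 114441 W
P_out = η·P_in = 0.863 × 114441 = 98763 W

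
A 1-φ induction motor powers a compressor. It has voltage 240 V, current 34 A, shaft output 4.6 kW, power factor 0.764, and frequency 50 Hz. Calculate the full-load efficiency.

73.8 %

P_out = 4.6 kW = 4600 W
P_in = V·I·cosφ = 240 × 34 × 0.764 = 6234 W
η = P_out / P_in = 4600 / 6234 = 0.738 = 73.8%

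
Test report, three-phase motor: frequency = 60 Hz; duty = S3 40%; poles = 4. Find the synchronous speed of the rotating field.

1800 rpm

n_s = 120f/p = 120×60/4 = 1800 rpm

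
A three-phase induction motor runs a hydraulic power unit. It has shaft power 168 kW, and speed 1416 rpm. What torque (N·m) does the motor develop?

ω = 2π × 1416/60 = 148.3 rad/s
τ = P/ω = 168000/148.3 = 1130 N·m

1130 N·m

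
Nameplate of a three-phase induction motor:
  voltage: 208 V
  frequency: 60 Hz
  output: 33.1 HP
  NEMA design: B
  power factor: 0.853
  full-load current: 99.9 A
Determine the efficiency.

80.4 %

P_out = 33.1 × 746 = 24693 W
P_in = √3·V_L·I_L·cosφ = 1.732 × 208 × 99.9 × 0.853 = 30699 W
η = P_out / P_in = 24693 / 30699 = 0.804 = 80.4%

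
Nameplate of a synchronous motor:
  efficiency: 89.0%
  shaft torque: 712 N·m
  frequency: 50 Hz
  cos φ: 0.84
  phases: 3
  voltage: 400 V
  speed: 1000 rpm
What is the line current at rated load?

ω = 2π×1000/60 = 104.7 rad/s; P_out = τω = 712 × 104.7 = 74546 W
P_in = P_out / η = 74546 / 0.890 = 83760 W
I_L = P_in / (√3·V_L·cosφ) = 83760 / (1.732 × 400 × 0.84) = 144 A

144 A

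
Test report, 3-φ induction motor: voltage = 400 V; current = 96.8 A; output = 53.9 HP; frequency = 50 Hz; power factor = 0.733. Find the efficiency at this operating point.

P_out = 53.9 × 746 = 40209 W
P_in = √3·V_L·I_L·cosφ = 1.732 × 400 × 96.8 × 0.733 = 49157 W
η = P_out / P_in = 40209 / 49157 = 0.818 = 81.8%

81.8 %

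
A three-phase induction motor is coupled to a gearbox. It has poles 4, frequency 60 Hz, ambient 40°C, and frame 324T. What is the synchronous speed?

1800 rpm

n_s = 120f/p = 120×60/4 = 1800 rpm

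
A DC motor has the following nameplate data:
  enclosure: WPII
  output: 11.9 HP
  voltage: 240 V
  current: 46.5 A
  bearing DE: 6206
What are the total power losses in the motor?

P_in = V·I = 240×46.5 = 11160 W
P_out = 11.9×746 = 8877 W
Losses = P_in − P_out = 11160 − 8877 = 2283 W

2280 W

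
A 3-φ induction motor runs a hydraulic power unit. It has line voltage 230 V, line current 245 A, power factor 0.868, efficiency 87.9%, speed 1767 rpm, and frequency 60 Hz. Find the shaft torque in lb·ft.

297 lb·ft

P_in = √3·V·I·cosφ = 1.732 × 230 × 245 × 0.868 = 84715 W
P_out = η·P_in = 0.879 × 84715 = 74464 W
n = 1767 rpm
ω = 2π×1767/60 = 185 rad/s
τ = P_out/ω = 74464/185 = 402.5 N·m
In lb·ft: 402.5/1.356 = 297 lb·ft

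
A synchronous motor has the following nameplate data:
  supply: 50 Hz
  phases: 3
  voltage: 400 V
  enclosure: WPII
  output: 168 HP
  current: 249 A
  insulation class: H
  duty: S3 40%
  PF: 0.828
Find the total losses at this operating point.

P_in = √3·V·I·cosφ = 1.732×400×249×0.828 = 142836 W
P_out = 168×746 = 125328 W
Losses = P_in − P_out = 142836 − 125328 = 17508 W

17.5 kW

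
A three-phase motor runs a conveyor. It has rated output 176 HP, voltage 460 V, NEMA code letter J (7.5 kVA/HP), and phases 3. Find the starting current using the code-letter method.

1660 A

S_LR = 7.5 × 176 = 1320 kVA
I_LR = S_LR/(√3·V_L) = 1320000/(1.732×460) = 1660 A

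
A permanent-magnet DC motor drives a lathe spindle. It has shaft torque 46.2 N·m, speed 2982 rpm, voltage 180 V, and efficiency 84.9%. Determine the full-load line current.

94.4 A

ω = 2π×2982/60 = 312.3 rad/s; P_out = τω = 46.2 × 312.3 = 14428 W
P_in = P_out / η = 14428 / 0.849 = 16994 W
I = P_in / V = 16994 / 180 = 94.4 A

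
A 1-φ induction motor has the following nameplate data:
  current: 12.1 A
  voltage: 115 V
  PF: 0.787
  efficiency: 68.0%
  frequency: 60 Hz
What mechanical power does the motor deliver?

0.745 kW

P_in = V·I·cosφ = 115 × 12.1 × 0.787 = 1095 W
P_out = η·P_in = 0.68 × 1095 = 745 W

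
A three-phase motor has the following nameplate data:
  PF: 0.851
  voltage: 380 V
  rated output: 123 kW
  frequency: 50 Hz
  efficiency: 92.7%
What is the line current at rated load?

237 A

P_out = 123 kW = 123000 W
P_in = P_out / η = 123000 / 0.927 = 132686 W
I_L = P_in / (√3·V_L·cosφ) = 132686 / (1.732 × 380 × 0.851) = 237 A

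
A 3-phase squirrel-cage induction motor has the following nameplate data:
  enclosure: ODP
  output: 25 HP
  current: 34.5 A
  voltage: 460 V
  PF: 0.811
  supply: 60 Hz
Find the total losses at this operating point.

3640 W

P_in = √3·V·I·cosφ = 1.732×460×34.5×0.811 = 22292 W
P_out = 25×746 = 18650 W
Losses = P_in − P_out = 22292 − 18650 = 3642 W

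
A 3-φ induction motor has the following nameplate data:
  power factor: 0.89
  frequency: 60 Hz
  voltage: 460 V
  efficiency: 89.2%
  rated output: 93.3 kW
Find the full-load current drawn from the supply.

148 A

P_out = 93.3 kW = 93300 W
P_in = P_out / η = 93300 / 0.892 = 104596 W
I_L = P_in / (√3·V_L·cosφ) = 104596 / (1.732 × 460 × 0.89) = 148 A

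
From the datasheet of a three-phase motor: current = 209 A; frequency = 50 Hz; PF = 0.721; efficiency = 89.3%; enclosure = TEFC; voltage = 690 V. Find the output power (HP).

216 HP

P_in = √3·V·I·cosφ = 1.732 × 690 × 209 × 0.721 = 180085 W
P_out = η·P_in = 0.893 × 180085 = 160816 W
= 160816/746 = 216 HP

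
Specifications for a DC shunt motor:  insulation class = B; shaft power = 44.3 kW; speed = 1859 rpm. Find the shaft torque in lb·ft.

168 lb·ft

ω = 2π × 1859/60 = 194.7 rad/s
τ = P/ω = 44300/194.7 = 227.5 N·m
In lb·ft: 227.5/1.356 = 168 lb·ft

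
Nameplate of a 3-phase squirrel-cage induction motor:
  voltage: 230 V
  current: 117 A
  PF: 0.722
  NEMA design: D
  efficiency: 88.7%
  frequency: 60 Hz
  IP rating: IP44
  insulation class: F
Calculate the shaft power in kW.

P_in = √3·V·I·cosφ = 1.732 × 230 × 117 × 0.722 = 33651 W
P_out = η·P_in = 0.887 × 33651 = 29848 W

29.8 kW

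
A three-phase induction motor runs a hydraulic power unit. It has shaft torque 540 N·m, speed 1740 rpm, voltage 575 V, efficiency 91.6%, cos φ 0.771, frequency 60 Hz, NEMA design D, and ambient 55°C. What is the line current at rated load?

140 A

ω = 2π×1740/60 = 182.2 rad/s; P_out = τω = 540 × 182.2 = 98388 W
P_in = P_out / η = 98388 / 0.916 = 107410 W
I_L = P_in / (√3·V_L·cosφ) = 107410 / (1.732 × 575 × 0.771) = 140 A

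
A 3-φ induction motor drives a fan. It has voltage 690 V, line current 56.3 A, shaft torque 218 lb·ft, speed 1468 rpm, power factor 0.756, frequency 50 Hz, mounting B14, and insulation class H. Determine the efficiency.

89.3 %

τ = 218 lb·ft × 1.356 = 295.6 N·m
ω = 2π × 1468/60 = 153.7 rad/s; P_out = τω = 295.6 × 153.7 = 45434 W
P_in = √3·V_L·I_L·cosφ = 1.732 × 690 × 56.3 × 0.756 = 50866 W
η = P_out / P_in = 45434 / 50866 = 0.893 = 89.3%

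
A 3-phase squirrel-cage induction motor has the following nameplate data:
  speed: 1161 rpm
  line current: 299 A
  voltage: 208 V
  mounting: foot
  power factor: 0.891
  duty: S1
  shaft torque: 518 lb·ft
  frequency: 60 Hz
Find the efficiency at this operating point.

89.0 %

τ = 518 lb·ft × 1.356 = 702.4 N·m
ω = 2π × 1161/60 = 121.6 rad/s; P_out = τω = 702.4 × 121.6 = 85412 W
P_in = √3·V_L·I_L·cosφ = 1.732 × 208 × 299 × 0.891 = 95975 W
η = P_out / P_in = 85412 / 95975 = 0.890 = 89.0%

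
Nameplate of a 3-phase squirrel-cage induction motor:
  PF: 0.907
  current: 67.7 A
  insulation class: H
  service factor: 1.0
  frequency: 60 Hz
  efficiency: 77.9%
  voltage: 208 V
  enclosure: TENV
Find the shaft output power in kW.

17.2 kW

P_in = √3·V·I·cosφ = 1.732 × 208 × 67.7 × 0.907 = 22121 W
P_out = η·P_in = 0.779 × 22121 = 17232 W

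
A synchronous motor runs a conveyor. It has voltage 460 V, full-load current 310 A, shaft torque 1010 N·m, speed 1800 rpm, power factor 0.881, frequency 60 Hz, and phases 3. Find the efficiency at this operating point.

87.5 %

ω = 2π × 1800/60 = 188.5 rad/s; P_out = τω = 1010 × 188.5 = 190385 W
P_in = √3·V_L·I_L·cosφ = 1.732 × 460 × 310 × 0.881 = 217592 W
η = P_out / P_in = 190385 / 217592 = 0.875 = 87.5%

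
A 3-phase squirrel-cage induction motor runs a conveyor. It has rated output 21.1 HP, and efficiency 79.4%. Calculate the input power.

P_out = 21.1 × 746 = 15741 W
P_in = P_out/η = 15741/0.794 = 19825 W = 19.8 kW

19.8 kW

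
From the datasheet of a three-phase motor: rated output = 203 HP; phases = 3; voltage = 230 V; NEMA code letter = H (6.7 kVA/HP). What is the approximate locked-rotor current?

3410 A

S_LR = 6.7 × 203 = 1360.1 kVA
I_LR = S_LR/(√3·V_L) = 1360100/(1.732×230) = 3410 A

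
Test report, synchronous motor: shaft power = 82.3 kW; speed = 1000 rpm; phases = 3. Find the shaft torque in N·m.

786 N·m

ω = 2π × 1000/60 = 104.7 rad/s
τ = P/ω = 82300/104.7 = 786 N·m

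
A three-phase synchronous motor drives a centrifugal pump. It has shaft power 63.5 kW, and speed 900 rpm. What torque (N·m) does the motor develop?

674 N·m

ω = 2π × 900/60 = 94.25 rad/s
τ = P/ω = 63500/94.25 = 674 N·m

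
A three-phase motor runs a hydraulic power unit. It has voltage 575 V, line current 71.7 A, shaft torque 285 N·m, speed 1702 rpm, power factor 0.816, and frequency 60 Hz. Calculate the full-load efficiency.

ω = 2π × 1702/60 = 178.2 rad/s; P_out = τω = 285 × 178.2 = 50787 W
P_in = √3·V_L·I_L·cosφ = 1.732 × 575 × 71.7 × 0.816 = 58267 W
η = P_out / P_in = 50787 / 58267 = 0.872 = 87.2%

87.2 %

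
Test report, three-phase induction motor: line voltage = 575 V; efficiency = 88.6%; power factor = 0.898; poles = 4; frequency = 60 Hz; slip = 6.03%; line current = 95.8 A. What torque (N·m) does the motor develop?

P_in = √3·V·I·cosφ = 1.732 × 575 × 95.8 × 0.898 = 85676 W
P_out = η·P_in = 0.886 × 85676 = 75909 W
n_s = 120×60/4 = 1800 rpm; n = 1800×(1−0.0603) = 1691 rpm
ω = 2π×1691/60 = 177.1 rad/s
τ = P_out/ω = 75909/177.1 = 429 N·m

429 N·m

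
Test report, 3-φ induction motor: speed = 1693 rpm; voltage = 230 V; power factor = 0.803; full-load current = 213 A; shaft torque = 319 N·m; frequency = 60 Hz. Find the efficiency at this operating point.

ω = 2π × 1693/60 = 177.3 rad/s; P_out = τω = 319 × 177.3 = 56559 W
P_in = √3·V_L·I_L·cosφ = 1.732 × 230 × 213 × 0.803 = 68135 W
η = P_out / P_in = 56559 / 68135 = 0.830 = 83.0%

83.0 %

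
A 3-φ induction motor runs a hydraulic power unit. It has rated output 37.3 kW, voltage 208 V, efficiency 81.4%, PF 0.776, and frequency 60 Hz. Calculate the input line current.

164 A

P_out = 37.3 kW = 37300 W
P_in = P_out / η = 37300 / 0.814 = 45823 W
I_L = P_in / (√3·V_L·cosφ) = 45823 / (1.732 × 208 × 0.776) = 164 A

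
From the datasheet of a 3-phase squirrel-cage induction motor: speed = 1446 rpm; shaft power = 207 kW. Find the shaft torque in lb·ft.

1010 lb·ft

ω = 2π × 1446/60 = 151.4 rad/s
τ = P/ω = 207000/151.4 = 1367 N·m
In lb·ft: 1367/1.356 = 1010 lb·ft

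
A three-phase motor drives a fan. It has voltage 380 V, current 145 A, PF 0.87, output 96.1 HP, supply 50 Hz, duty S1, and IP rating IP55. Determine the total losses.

P_in = √3·V·I·cosφ = 1.732×380×145×0.87 = 83027 W
P_out = 96.1×746 = 71691 W
Losses = P_in − P_out = 83027 − 71691 = 11336 W

11.3 kW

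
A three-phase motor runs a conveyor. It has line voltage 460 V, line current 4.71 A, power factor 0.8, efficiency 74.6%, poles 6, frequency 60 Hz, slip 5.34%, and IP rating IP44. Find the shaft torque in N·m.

18.8 N·m

P_in = √3·V·I·cosφ = 1.732 × 460 × 4.71 × 0.8 = 3002 W
P_out = η·P_in = 0.746 × 3002 = 2239 W
n_s = 120×60/6 = 1200 rpm; n = 1200×(1−0.0534) = 1136 rpm
ω = 2π×1136/60 = 119 rad/s
τ = P_out/ω = 2239/119 = 18.8 N·m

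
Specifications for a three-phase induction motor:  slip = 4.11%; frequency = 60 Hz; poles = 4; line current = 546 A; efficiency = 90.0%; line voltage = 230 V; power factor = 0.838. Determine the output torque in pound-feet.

669 lb·ft

P_in = √3·V·I·cosφ = 1.732 × 230 × 546 × 0.838 = 182269 W
P_out = η·P_in = 0.9 × 182269 = 164042 W
n_s = 120×60/4 = 1800 rpm; n = 1800×(1−0.0411) = 1726 rpm
ω = 2π×1726/60 = 180.7 rad/s
τ = P_out/ω = 164042/180.7 = 907.8 N·m
In lb·ft: 907.8/1.356 = 669 lb·ft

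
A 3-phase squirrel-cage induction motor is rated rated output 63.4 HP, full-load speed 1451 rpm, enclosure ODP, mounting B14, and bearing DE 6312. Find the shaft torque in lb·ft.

230 lb·ft

P_out = 63.4 × 746 = 47296 W
ω = 2π × 1451/60 = 151.9 rad/s
τ = P_out/ω = 47296/151.9 = 311.4 N·m
In lb·ft: 311.4/1.356 = 230 lb·ft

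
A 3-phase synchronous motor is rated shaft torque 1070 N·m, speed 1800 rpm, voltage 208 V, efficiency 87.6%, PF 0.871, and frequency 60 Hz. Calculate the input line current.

734 A

ω = 2π×1800/60 = 188.5 rad/s; P_out = τω = 1070 × 188.5 = 201695 W
P_in = P_out / η = 201695 / 0.876 = 230245 W
I_L = P_in / (√3·V_L·cosφ) = 230245 / (1.732 × 208 × 0.871) = 734 A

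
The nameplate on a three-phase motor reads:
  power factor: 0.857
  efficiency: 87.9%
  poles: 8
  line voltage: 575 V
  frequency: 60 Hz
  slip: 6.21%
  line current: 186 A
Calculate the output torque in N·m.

1580 N·m

P_in = √3·V·I·cosφ = 1.732 × 575 × 186 × 0.857 = 158748 W
P_out = η·P_in = 0.879 × 158748 = 139539 W
n_s = 120×60/8 = 900 rpm; n = 900×(1−0.0621) = 844 rpm
ω = 2π×844/60 = 88.38 rad/s
τ = P_out/ω = 139539/88.38 = 1580 N·m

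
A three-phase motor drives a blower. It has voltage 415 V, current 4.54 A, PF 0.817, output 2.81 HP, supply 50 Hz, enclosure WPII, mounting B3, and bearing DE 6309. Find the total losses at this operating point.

P_in = √3·V·I·cosφ = 1.732×415×4.54×0.817 = 2666 W
P_out = 2.81×746 = 2096 W
Losses = P_in − P_out = 2666 − 2096 = 570 W

570 W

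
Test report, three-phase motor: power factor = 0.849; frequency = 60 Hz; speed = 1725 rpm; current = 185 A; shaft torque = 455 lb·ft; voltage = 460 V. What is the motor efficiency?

89.0 %

τ = 455 lb·ft × 1.356 = 617 N·m
ω = 2π × 1725/60 = 180.6 rad/s; P_out = τω = 617 × 180.6 = 111430 W
P_in = √3·V_L·I_L·cosφ = 1.732 × 460 × 185 × 0.849 = 125137 W
η = P_out / P_in = 111430 / 125137 = 0.890 = 89.0%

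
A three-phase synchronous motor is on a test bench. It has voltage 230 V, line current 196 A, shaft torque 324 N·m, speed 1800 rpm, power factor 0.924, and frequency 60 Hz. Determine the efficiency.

84.7 %

ω = 2π × 1800/60 = 188.5 rad/s; P_out = τω = 324 × 188.5 = 61074 W
P_in = √3·V_L·I_L·cosφ = 1.732 × 230 × 196 × 0.924 = 72145 W
η = P_out / P_in = 61074 / 72145 = 0.847 = 84.7%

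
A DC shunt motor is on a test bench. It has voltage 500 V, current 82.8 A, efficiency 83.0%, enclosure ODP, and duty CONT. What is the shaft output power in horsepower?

46.1 HP

P_in = V·I = 500 × 82.8 = 41400 W
P_out = η·P_in = 0.83 × 41400 = 34362 W
= 34362/746 = 46.1 HP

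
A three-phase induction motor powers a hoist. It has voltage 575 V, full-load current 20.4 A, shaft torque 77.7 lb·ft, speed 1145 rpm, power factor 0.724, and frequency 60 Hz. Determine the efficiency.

τ = 77.7 lb·ft × 1.356 = 105.4 N·m
ω = 2π × 1145/60 = 119.9 rad/s; P_out = τω = 105.4 × 119.9 = 12637 W
P_in = √3·V_L·I_L·cosφ = 1.732 × 575 × 20.4 × 0.724 = 14709 W
η = P_out / P_in = 12637 / 14709 = 0.859 = 85.9%

85.9 %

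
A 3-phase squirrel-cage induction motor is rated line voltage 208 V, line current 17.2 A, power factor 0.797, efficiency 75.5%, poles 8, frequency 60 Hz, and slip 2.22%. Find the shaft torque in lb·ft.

P_in = √3·V·I·cosφ = 1.732 × 208 × 17.2 × 0.797 = 4939 W
P_out = η·P_in = 0.755 × 4939 = 3729 W
n_s = 120×60/8 = 900 rpm; n = 900×(1−0.0222) = 880 rpm
ω = 2π×880/60 = 92.15 rad/s
τ = P_out/ω = 3729/92.15 = 40.47 N·m
In lb·ft: 40.47/1.356 = 29.8 lb·ft

29.8 lb·ft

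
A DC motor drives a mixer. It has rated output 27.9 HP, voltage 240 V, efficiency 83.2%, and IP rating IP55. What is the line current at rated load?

104 A

P_out = 27.9 × 746 = 20813 W
P_in = P_out / η = 20813 / 0.832 = 25016 W
I = P_in / V = 25016 / 240 = 104 A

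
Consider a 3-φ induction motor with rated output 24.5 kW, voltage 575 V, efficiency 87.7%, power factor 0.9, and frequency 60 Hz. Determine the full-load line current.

31.2 A

P_out = 24.5 kW = 24500 W
P_in = P_out / η = 24500 / 0.877 = 27936 W
I_L = P_in / (√3·V_L·cosφ) = 27936 / (1.732 × 575 × 0.9) = 31.2 A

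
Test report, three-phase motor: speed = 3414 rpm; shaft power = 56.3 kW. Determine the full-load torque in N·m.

ω = 2π × 3414/60 = 357.5 rad/s
τ = P/ω = 56300/357.5 = 157 N·m

157 N·m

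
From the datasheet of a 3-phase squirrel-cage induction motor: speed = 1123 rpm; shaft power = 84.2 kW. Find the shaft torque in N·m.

716 N·m

ω = 2π × 1123/60 = 117.6 rad/s
τ = P/ω = 84200/117.6 = 716 N·m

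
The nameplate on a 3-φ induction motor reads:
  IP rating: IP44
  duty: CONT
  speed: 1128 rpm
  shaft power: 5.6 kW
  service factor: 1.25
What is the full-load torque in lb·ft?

35 lb·ft

ω = 2π × 1128/60 = 118.1 rad/s
τ = P/ω = 5600/118.1 = 47.42 N·m
In lb·ft: 47.42/1.356 = 35 lb·ft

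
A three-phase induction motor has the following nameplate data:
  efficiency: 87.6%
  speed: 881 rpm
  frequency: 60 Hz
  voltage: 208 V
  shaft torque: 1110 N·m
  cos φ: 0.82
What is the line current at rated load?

ω = 2π×881/60 = 92.26 rad/s; P_out = τω = 1110 × 92.26 = 102409 W
P_in = P_out / η = 102409 / 0.876 = 116905 W
I_L = P_in / (√3·V_L·cosφ) = 116905 / (1.732 × 208 × 0.82) = 396 A

396 A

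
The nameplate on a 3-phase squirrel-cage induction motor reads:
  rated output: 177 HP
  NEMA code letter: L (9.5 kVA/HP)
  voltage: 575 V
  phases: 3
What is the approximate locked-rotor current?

S_LR = 9.5 × 177 = 1681.5 kVA
I_LR = S_LR/(√3·V_L) = 1681500/(1.732×575) = 1690 A

1690 A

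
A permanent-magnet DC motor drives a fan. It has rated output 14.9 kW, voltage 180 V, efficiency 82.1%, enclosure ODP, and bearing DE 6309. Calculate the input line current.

101 A

P_out = 14.9 kW = 14900 W
P_in = P_out / η = 14900 / 0.821 = 18149 W
I = P_in / V = 18149 / 180 = 101 A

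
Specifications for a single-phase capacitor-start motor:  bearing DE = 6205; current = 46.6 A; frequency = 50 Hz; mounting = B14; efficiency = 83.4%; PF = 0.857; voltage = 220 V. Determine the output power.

P_in = V·I·cosφ = 220 × 46.6 × 0.857 = 8786 W
P_out = η·P_in = 0.834 × 8786 = 7328 W

7.33 kW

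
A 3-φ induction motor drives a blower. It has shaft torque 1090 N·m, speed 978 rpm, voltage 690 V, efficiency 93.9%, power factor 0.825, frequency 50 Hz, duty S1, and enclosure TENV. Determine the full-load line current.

121 A

ω = 2π×978/60 = 102.4 rad/s; P_out = τω = 1090 × 102.4 = 111616 W
P_in = P_out / η = 111616 / 0.939 = 118867 W
I_L = P_in / (√3·V_L·cosφ) = 118867 / (1.732 × 690 × 0.825) = 121 A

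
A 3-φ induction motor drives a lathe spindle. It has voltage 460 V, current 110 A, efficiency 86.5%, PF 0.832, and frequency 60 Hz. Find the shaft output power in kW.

63.1 kW

P_in = √3·V·I·cosφ = 1.732 × 460 × 110 × 0.832 = 72916 W
P_out = η·P_in = 0.865 × 72916 = 63072 W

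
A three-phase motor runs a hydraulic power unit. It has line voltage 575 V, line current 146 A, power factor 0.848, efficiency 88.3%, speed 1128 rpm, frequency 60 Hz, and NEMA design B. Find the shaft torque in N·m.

P_in = √3·V·I·cosφ = 1.732 × 575 × 146 × 0.848 = 123300 W
P_out = η·P_in = 0.883 × 123300 = 108874 W
n = 1128 rpm
ω = 2π×1128/60 = 118.1 rad/s
τ = P_out/ω = 108874/118.1 = 922 N·m

922 N·m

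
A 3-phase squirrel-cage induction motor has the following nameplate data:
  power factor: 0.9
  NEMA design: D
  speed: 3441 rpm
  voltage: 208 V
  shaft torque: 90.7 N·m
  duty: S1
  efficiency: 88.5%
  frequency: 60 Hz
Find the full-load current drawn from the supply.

114 A

ω = 2π×3441/60 = 360.3 rad/s; P_out = τω = 90.7 × 360.3 = 32679 W
P_in = P_out / η = 32679 / 0.885 = 36925 W
I_L = P_in / (√3·V_L·cosφ) = 36925 / (1.732 × 208 × 0.9) = 114 A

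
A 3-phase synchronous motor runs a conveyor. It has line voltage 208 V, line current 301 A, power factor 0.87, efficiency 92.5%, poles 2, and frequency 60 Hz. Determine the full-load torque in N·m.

231 N·m

P_in = √3·V·I·cosφ = 1.732 × 208 × 301 × 0.87 = 94340 W
P_out = η·P_in = 0.925 × 94340 = 87265 W
n = n_s = 120×60/2 = 3600 rpm (synchronous)
ω = 2π×3600/60 = 377 rad/s
τ = P_out/ω = 87265/377 = 231 N·m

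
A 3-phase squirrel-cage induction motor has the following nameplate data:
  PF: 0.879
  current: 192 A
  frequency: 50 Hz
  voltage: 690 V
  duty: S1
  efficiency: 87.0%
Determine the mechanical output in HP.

235 HP

P_in = √3·V·I·cosφ = 1.732 × 690 × 192 × 0.879 = 201691 W
P_out = η·P_in = 0.87 × 201691 = 175471 W
= 175471/746 = 235 HP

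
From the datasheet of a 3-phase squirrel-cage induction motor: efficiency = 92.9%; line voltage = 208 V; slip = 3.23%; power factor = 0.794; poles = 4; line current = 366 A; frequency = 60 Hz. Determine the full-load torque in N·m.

P_in = √3·V·I·cosφ = 1.732 × 208 × 366 × 0.794 = 104692 W
P_out = η·P_in = 0.929 × 104692 = 97259 W
n_s = 120×60/4 = 1800 rpm; n = 1800×(1−0.0323) = 1742 rpm
ω = 2π×1742/60 = 182.4 rad/s
τ = P_out/ω = 97259/182.4 = 533 N·m

533 N·m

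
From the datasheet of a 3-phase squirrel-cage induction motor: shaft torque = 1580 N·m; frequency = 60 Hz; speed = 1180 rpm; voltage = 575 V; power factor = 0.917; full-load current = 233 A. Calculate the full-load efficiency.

91.8 %

ω = 2π × 1180/60 = 123.6 rad/s; P_out = τω = 1580 × 123.6 = 195288 W
P_in = √3·V_L·I_L·cosφ = 1.732 × 575 × 233 × 0.917 = 212785 W
η = P_out / P_in = 195288 / 212785 = 0.918 = 91.8%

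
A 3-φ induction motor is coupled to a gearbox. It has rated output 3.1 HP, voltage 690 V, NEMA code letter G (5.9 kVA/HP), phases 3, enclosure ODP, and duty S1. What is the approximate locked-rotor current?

S_LR = 5.9 × 3.1 = 18.29 kVA
I_LR = S_LR/(√3·V_L) = 18290/(1.732×690) = 15.3 A

15.3 A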